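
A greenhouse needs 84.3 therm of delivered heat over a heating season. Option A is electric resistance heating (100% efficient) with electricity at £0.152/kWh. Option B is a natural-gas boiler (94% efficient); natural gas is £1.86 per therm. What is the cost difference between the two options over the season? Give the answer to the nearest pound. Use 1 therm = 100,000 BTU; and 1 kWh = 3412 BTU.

Heat load = 84.3 therm × 100,000 = 8,430,000 BTU
Gas: input = 8,430,000 / 0.94 = 8,968,085 BTU = 89.68 therm → 89.68 × £1.86 = £166.81
Electric: 8,430,000 BTU / 3412 = 2,471 kWh → × £0.152 = £375.55
Difference = |£166.81 − £375.55| = £208.74 ≈ £209

£209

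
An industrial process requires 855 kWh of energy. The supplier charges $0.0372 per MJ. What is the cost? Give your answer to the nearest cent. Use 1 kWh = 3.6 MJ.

$114.50

855 kWh × (3.6 MJ/kWh) = 3,078 MJ
Cost = 3,078 MJ × $0.0372/MJ = $114.50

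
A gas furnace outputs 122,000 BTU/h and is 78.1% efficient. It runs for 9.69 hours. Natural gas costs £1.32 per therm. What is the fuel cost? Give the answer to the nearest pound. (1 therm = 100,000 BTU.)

£20

Heat delivered = 122,000 BTU/h × 9.69 h = 1,182,180 BTU
Gas input = 1,182,180 / 0.781 = 1,513,675 BTU
= 1,513,675 / 100,000 = 15.14 therm
Cost = 15.14 × £1.32/therm = £19.98 ≈ £20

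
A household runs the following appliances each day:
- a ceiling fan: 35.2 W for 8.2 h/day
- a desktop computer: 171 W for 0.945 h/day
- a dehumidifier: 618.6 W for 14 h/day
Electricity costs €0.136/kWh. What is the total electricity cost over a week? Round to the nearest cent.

€8.67

ceiling fan: 35.2 W × 8.2 h × 7 d = 2,020 Wh = 2.02 kWh
desktop computer: 171 W × 0.945 h × 7 d = 1,131 Wh = 1.131 kWh
dehumidifier: 618.6 W × 14 h × 7 d = 60,623 Wh = 60.62 kWh
Total energy = 2.02 + 1.131 + 60.62 = 63.77 kWh
Cost = 63.77 kWh × €0.136 = €8.67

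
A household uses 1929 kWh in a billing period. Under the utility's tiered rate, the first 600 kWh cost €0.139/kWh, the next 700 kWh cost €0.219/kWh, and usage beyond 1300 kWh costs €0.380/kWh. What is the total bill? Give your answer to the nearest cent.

First 600 kWh × €0.139 = €83.40
Next 700 kWh × €0.219 = €153.30
Remaining 629 kWh × €0.380 = €239.02
Total = €475.72

€475.72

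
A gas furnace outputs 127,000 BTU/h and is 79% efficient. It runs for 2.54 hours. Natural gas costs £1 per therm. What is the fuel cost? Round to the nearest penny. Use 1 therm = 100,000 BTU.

£4.08

Heat delivered = 127,000 BTU/h × 2.54 h = 322,580 BTU
Gas input = 322,580 / 0.790 = 408,329 BTU
= 408,329 / 100,000 = 4.083 therm
Cost = 4.083 × £1/therm = £4.08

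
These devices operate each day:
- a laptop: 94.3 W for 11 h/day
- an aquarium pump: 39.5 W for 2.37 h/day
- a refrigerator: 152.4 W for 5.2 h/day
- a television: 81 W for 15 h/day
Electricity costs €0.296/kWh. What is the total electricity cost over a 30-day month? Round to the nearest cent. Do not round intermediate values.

laptop: 94.3 W × 11 h × 30 d = 31,119 Wh = 31.12 kWh
aquarium pump: 39.5 W × 2.37 h × 30 d = 2,808 Wh = 2.808 kWh
refrigerator: 152.4 W × 5.2 h × 30 d = 23,774 Wh = 23.77 kWh
television: 81 W × 15 h × 30 d = 36,450 Wh = 36.45 kWh
Total energy = 31.12 + 2.808 + 23.77 + 36.45 = 94.15 kWh
Cost = 94.15 kWh × €0.296 = €27.87

€27.87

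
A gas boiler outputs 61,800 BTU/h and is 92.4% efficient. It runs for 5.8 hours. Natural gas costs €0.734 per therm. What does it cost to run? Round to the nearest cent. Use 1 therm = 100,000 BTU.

€2.85

Heat delivered = 61,800 BTU/h × 5.8 h = 358,440 BTU
Gas input = 358,440 / 0.924 = 387,922 BTU
= 387,922 / 100,000 = 3.879 therm
Cost = 3.879 × €0.734/therm = €2.85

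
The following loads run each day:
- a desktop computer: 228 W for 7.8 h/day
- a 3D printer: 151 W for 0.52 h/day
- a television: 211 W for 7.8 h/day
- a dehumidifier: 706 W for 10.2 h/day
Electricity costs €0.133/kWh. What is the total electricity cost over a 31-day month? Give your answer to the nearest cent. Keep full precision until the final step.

desktop computer: 228 W × 7.8 h × 31 d = 55,130 Wh = 55.13 kWh
3D printer: 151 W × 0.52 h × 31 d = 2,434 Wh = 2.434 kWh
television: 211 W × 7.8 h × 31 d = 51,020 Wh = 51.02 kWh
dehumidifier: 706 W × 10.2 h × 31 d = 223,237 Wh = 223.2 kWh
Total energy = 55.13 + 2.434 + 51.02 + 223.2 = 331.8 kWh
Cost = 331.8 kWh × €0.133 = €44.13

€44.13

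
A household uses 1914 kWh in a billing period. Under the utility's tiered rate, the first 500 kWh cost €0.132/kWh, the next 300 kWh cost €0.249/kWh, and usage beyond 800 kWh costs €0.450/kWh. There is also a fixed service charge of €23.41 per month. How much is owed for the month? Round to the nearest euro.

First 500 kWh × €0.132 = €66.00
Next 300 kWh × €0.249 = €74.70
Remaining 1114 kWh × €0.450 = €501.30
Energy charge = €642.00; + service €23.41 = €665.41 ≈ €665

€665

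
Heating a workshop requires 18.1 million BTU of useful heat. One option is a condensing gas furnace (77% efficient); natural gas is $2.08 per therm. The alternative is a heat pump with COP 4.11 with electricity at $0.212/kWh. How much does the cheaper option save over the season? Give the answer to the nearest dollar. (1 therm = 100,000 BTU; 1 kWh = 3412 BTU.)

Heat load = 18.1 × 10⁶ BTU = 18,100,000 BTU
Gas: input = 18,100,000 / 0.77 = 23,506,494 BTU = 235.1 therm → 235.1 × $2.08 = $488.94
Heat pump: 18,100,000 BTU / 3412 = 5,305 kWh heat; / 4.11 = 1,291 kWh in → × $0.212 = $273.63
Difference = |$488.94 − $273.63| = $215.31 ≈ $215

$215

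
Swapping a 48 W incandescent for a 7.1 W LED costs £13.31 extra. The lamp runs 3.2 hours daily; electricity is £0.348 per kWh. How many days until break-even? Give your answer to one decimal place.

292.2 days

Power saved = 48 − 7.1 = 40.9 W
Daily energy saved = 40.9 W × 3.2 h = 130.9 Wh = 0.13088 kWh
Daily savings = 0.13088 × £0.348 = £0.0455
Payback = £13.31 / £0.0455 per day = 292.2 days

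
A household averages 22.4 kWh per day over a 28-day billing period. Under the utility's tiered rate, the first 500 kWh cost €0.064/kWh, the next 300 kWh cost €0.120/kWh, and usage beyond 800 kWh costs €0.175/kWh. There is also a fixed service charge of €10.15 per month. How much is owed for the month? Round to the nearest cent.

€57.41

Usage = 22.4 kWh/day × 28 days = 627.2 kWh
First 500 kWh × €0.064 = €32.00
Next 127.2 kWh × €0.120 = €15.26
Remaining tier: 0 kWh (not reached)
Energy charge = €47.26; + service €10.15 = €57.41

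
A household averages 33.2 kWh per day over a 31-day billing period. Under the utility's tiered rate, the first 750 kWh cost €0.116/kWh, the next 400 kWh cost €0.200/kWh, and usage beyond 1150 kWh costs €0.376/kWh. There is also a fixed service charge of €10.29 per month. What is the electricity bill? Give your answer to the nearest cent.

€153.13

Usage = 33.2 kWh/day × 31 days = 1029.2 kWh
First 750 kWh × €0.116 = €87.00
Next 279.2 kWh × €0.200 = €55.84
Remaining tier: 0 kWh (not reached)
Energy charge = €142.84; + service €10.29 = €153.13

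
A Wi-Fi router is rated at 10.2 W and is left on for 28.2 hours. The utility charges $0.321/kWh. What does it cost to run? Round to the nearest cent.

$0.09

Energy = 10.2 W × 28.2 h = 288 Wh = 0.2876 kWh
Cost = 0.2876 kWh × $0.321/kWh = $0.09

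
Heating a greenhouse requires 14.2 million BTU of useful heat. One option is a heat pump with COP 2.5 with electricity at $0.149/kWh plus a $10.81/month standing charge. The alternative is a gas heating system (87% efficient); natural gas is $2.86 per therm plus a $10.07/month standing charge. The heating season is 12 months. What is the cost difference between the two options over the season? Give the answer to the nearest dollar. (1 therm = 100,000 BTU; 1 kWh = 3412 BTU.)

$210

Heat load = 14.2 × 10⁶ BTU = 14,200,000 BTU
Gas: input = 14,200,000 / 0.87 = 16,321,839 BTU = 163.2 therm → 163.2 × $2.86 = $466.80; + 12 × $10.07 standing = $587.64
Heat pump: 14,200,000 BTU / 3412 = 4,162 kWh heat; / 2.5 = 1,665 kWh in → × $0.149 = $248.04; + 12 × $10.81 standing = $377.76
Difference = |$587.64 − $377.76| = $209.88 ≈ $210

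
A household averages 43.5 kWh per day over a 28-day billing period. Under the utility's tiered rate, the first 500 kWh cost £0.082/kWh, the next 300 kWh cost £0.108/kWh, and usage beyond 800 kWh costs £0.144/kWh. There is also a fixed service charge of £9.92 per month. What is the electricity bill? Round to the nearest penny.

Usage = 43.5 kWh/day × 28 days = 1218 kWh
First 500 kWh × £0.082 = £41.00
Next 300 kWh × £0.108 = £32.40
Remaining 418 kWh × £0.144 = £60.19
Energy charge = £133.59; + service £9.92 = £143.51

£143.51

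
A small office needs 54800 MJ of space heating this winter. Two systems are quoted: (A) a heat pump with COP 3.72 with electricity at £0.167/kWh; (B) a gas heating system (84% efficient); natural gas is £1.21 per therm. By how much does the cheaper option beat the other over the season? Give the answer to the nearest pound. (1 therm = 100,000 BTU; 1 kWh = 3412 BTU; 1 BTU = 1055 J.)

Heat load = 54800 MJ = 54,800,000,000 J / 1055 = 51,943,128 BTU
Gas: input = 51,943,128 / 0.84 = 61,837,057 BTU = 618.4 therm → 618.4 × £1.21 = £748.23
Heat pump: 51,943,128 BTU / 3412 = 15,220 kWh heat; / 3.72 = 4,092 kWh in → × £0.167 = £683.43
Difference = |£748.23 − £683.43| = £64.80 ≈ £65

£65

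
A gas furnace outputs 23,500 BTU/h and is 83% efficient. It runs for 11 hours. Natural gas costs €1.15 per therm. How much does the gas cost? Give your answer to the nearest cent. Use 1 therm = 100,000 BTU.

€3.58

Heat delivered = 23,500 BTU/h × 11 h = 258,500 BTU
Gas input = 258,500 / 0.83 = 311,446 BTU
= 311,446 / 100,000 = 3.114 therm
Cost = 3.114 × €1.15/therm = €3.58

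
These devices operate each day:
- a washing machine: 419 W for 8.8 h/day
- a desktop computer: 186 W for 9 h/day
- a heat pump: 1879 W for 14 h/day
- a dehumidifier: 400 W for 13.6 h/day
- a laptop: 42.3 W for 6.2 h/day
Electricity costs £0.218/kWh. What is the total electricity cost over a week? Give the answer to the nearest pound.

£57

washing machine: 419 W × 8.8 h × 7 d = 25,810 Wh = 25.81 kWh
desktop computer: 186 W × 9 h × 7 d = 11,718 Wh = 11.72 kWh
heat pump: 1879 W × 14 h × 7 d = 184,142 Wh = 184.1 kWh
dehumidifier: 400 W × 13.6 h × 7 d = 38,080 Wh = 38.08 kWh
laptop: 42.3 W × 6.2 h × 7 d = 1,836 Wh = 1.836 kWh
Total energy = 25.81 + 11.72 + 184.1 + 38.08 + 1.836 = 261.6 kWh
Cost = 261.6 kWh × £0.218 = £57.03 ≈ £57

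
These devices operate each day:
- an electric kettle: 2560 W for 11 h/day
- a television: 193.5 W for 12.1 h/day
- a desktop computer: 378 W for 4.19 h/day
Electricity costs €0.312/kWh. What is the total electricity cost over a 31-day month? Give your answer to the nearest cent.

electric kettle: 2560 W × 11 h × 31 d = 872,960 Wh = 873 kWh
television: 193.5 W × 12.1 h × 31 d = 72,582 Wh = 72.58 kWh
desktop computer: 378 W × 4.19 h × 31 d = 49,098 Wh = 49.1 kWh
Total energy = 873 + 72.58 + 49.1 = 994.6 kWh
Cost = 994.6 kWh × €0.312 = €310.33

€310.33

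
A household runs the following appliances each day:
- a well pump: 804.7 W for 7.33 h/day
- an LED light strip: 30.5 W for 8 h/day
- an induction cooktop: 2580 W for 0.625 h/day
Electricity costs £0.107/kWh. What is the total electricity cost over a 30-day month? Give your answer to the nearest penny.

well pump: 804.7 W × 7.33 h × 30 d = 176,954 Wh = 177 kWh
LED light strip: 30.5 W × 8 h × 30 d = 7,320 Wh = 7.32 kWh
induction cooktop: 2580 W × 0.625 h × 30 d = 48,375 Wh = 48.38 kWh
Total energy = 177 + 7.32 + 48.38 = 232.6 kWh
Cost = 232.6 kWh × £0.107 = £24.89

£24.89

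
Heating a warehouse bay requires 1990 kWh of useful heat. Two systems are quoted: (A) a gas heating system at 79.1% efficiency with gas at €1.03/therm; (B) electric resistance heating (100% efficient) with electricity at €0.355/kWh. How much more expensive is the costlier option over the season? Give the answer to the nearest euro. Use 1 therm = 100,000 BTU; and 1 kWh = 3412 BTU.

€618

Heat load = 1990 kWh × 3412 = 6,789,880 BTU
Gas: input = 6,789,880 / 0.791 = 8,583,919 BTU = 85.84 therm → 85.84 × €1.03 = €88.41
Electric: 6,789,880 BTU / 3412 = 1,990 kWh → × €0.355 = €706.45
Difference = |€88.41 − €706.45| = €618.04 ≈ €618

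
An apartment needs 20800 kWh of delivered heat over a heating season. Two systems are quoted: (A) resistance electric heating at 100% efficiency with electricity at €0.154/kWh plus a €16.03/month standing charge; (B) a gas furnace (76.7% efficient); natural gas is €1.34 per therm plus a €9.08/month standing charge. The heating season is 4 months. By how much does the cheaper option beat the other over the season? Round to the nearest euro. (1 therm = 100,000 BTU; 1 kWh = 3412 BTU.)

€1991

Heat load = 20800 kWh × 3412 = 70,969,600 BTU
Gas: input = 70,969,600 / 0.767 = 92,528,814 BTU = 925.3 therm → 925.3 × €1.34 = €1,239.89; + 4 × €9.08 standing = €1,276.21
Electric: 70,969,600 BTU / 3412 = 20,800 kWh → × €0.154 = €3,203.20; + 4 × €16.03 standing = €3,267.32
Difference = |€1,276.21 − €3,267.32| = €1,991.11 ≈ €1991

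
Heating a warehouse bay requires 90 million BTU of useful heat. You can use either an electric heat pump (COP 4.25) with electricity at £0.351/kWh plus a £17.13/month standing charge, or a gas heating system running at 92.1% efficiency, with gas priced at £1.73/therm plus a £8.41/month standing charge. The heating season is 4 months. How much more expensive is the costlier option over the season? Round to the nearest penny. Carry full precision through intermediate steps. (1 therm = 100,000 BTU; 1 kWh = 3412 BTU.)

Heat load = 90 × 10⁶ BTU = 90,000,000 BTU
Gas: input = 90,000,000 / 0.921 = 97,719,870 BTU = 977.2 therm → 977.2 × £1.73 = £1,690.55; + 4 × £8.41 standing = £1,724.19
Heat pump: 90,000,000 BTU / 3412 = 26,380 kWh heat; / 4.25 = 6,206 kWh in → × £0.351 = £2,178.47; + 4 × £17.13 standing = £2,246.99
Difference = |£1,724.19 − £2,246.99| = £522.80

£522.80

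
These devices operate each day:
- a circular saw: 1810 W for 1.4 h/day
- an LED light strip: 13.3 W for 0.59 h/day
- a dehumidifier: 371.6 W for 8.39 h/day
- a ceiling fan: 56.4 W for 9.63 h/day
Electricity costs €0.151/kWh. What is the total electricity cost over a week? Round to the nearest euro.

circular saw: 1810 W × 1.4 h × 7 d = 17,738 Wh = 17.74 kWh
LED light strip: 13.3 W × 0.59 h × 7 d = 55 Wh = 0.05493 kWh
dehumidifier: 371.6 W × 8.39 h × 7 d = 21,824 Wh = 21.82 kWh
ceiling fan: 56.4 W × 9.63 h × 7 d = 3,802 Wh = 3.802 kWh
Total energy = 17.74 + 0.05493 + 21.82 + 3.802 = 43.42 kWh
Cost = 43.42 kWh × €0.151 = €6.56 ≈ €7

€7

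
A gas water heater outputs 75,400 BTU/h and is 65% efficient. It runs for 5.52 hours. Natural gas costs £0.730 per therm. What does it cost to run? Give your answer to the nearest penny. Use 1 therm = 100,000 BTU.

£4.67

Heat delivered = 75,400 BTU/h × 5.52 h = 416,208 BTU
Gas input = 416,208 / 0.65 = 640,320 BTU
= 640,320 / 100,000 = 6.403 therm
Cost = 6.403 × £0.730/therm = £4.67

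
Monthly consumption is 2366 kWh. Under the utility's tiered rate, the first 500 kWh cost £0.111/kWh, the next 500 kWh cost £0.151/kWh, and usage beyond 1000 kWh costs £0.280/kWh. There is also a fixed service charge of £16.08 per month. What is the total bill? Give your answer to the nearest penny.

£529.56

First 500 kWh × £0.111 = £55.50
Next 500 kWh × £0.151 = £75.50
Remaining 1366 kWh × £0.280 = £382.48
Energy charge = £513.48; + service £16.08 = £529.56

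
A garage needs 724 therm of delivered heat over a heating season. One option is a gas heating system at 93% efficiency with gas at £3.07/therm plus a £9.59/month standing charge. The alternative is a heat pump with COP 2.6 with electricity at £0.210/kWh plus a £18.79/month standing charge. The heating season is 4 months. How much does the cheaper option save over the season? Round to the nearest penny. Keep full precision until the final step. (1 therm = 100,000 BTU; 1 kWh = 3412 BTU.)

Heat load = 724 therm × 100,000 = 72,400,000 BTU
Gas: input = 72,400,000 / 0.930 = 77,849,462 BTU = 778.5 therm → 778.5 × £3.07 = £2,389.98; + 4 × £9.59 standing = £2,428.34
Heat pump: 72,400,000 BTU / 3412 = 21,220 kWh heat; / 2.6 = 8,161 kWh in → × £0.210 = £1,713.86; + 4 × £18.79 standing = £1,789.02
Difference = |£2,428.34 − £1,789.02| = £639.32

£639.32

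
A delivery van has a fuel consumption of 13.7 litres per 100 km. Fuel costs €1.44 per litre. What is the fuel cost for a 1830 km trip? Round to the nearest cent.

€361.02

Fuel = 13.7 L/100 km × 1830 km / 100 = 250.7 L
Cost = 250.7 L × €1.44/L = €361.02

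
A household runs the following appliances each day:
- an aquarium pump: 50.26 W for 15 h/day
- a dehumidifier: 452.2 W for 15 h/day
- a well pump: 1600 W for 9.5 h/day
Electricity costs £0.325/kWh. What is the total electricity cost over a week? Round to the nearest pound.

£52

aquarium pump: 50.26 W × 15 h × 7 d = 5,277 Wh = 5.277 kWh
dehumidifier: 452.2 W × 15 h × 7 d = 47,481 Wh = 47.48 kWh
well pump: 1600 W × 9.5 h × 7 d = 106,400 Wh = 106.4 kWh
Total energy = 5.277 + 47.48 + 106.4 = 159.2 kWh
Cost = 159.2 kWh × £0.325 = £51.73 ≈ £52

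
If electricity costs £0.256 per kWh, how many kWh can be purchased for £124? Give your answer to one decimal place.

£124 / £0.256 per kWh = 484.4 kWh

484.4 kWh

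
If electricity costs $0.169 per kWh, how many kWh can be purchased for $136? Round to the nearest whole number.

805 kWh

$136 / $0.169 per kWh = 804.7 kWh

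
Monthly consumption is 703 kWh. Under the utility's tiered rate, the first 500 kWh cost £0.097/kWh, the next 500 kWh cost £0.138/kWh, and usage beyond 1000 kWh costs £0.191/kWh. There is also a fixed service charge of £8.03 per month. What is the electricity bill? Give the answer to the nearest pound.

First 500 kWh × £0.097 = £48.50
Next 203 kWh × £0.138 = £28.01
Remaining tier: 0 kWh (not reached)
Energy charge = £76.51; + service £8.03 = £84.54 ≈ £85

£85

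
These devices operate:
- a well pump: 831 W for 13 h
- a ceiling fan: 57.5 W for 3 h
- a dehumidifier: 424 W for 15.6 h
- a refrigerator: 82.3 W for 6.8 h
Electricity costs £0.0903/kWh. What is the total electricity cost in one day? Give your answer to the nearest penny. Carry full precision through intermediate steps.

£1.64

well pump: 831 W × 13 h = 10,803 Wh = 10.8 kWh
ceiling fan: 57.5 W × 3 h = 172 Wh = 0.1725 kWh
dehumidifier: 424 W × 15.6 h = 6,614 Wh = 6.614 kWh
refrigerator: 82.3 W × 6.8 h = 560 Wh = 0.5596 kWh
Total energy = 10.8 + 0.1725 + 6.614 + 0.5596 = 18.15 kWh
Cost = 18.15 kWh × £0.0903 = £1.64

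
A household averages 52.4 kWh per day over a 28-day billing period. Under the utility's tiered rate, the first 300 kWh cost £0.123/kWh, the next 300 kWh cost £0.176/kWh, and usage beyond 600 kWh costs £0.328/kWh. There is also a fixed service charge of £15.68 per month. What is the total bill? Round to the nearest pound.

Usage = 52.4 kWh/day × 28 days = 1467.2 kWh
First 300 kWh × £0.123 = £36.90
Next 300 kWh × £0.176 = £52.80
Remaining 867.2 kWh × £0.328 = £284.44
Energy charge = £374.14; + service £15.68 = £389.82 ≈ £390

£390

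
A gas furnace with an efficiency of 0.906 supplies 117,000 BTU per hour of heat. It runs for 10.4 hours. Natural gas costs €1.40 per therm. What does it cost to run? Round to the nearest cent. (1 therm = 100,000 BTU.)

Heat delivered = 117,000 BTU/h × 10.4 h = 1,216,800 BTU
Gas input = 1,216,800 / 0.906 = 1,343,046 BTU
= 1,343,046 / 100,000 = 13.43 therm
Cost = 13.43 × €1.40/therm = €18.80

€18.80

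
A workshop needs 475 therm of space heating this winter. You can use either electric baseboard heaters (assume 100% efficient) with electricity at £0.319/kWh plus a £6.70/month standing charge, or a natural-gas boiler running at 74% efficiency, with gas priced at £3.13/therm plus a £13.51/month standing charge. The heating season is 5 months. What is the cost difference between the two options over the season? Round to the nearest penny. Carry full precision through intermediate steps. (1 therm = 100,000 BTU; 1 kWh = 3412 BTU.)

£2397.77

Heat load = 475 therm × 100,000 = 47,500,000 BTU
Gas: input = 47,500,000 / 0.74 = 64,189,189 BTU = 641.9 therm → 641.9 × £3.13 = £2,009.12; + 5 × £13.51 standing = £2,076.67
Electric: 47,500,000 BTU / 3412 = 13,920 kWh → × £0.319 = £4,440.94; + 5 × £6.70 standing = £4,474.44
Difference = |£2,076.67 − £4,474.44| = £2,397.77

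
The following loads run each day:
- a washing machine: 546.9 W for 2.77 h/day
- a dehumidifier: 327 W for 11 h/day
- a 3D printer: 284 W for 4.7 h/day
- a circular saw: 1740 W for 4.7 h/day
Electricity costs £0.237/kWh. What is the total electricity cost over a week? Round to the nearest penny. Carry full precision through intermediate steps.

washing machine: 546.9 W × 2.77 h × 7 d = 10,604 Wh = 10.6 kWh
dehumidifier: 327 W × 11 h × 7 d = 25,179 Wh = 25.18 kWh
3D printer: 284 W × 4.7 h × 7 d = 9,344 Wh = 9.344 kWh
circular saw: 1740 W × 4.7 h × 7 d = 57,246 Wh = 57.25 kWh
Total energy = 10.6 + 25.18 + 9.344 + 57.25 = 102.4 kWh
Cost = 102.4 kWh × £0.237 = £24.26

£24.26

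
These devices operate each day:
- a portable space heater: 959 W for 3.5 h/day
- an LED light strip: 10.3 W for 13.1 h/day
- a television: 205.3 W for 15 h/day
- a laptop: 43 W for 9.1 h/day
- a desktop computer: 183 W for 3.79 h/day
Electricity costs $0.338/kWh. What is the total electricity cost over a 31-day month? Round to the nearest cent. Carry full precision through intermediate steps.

portable space heater: 959 W × 3.5 h × 31 d = 104,052 Wh = 104.1 kWh
LED light strip: 10.3 W × 13.1 h × 31 d = 4,183 Wh = 4.183 kWh
television: 205.3 W × 15 h × 31 d = 95,464 Wh = 95.46 kWh
laptop: 43 W × 9.1 h × 31 d = 12,130 Wh = 12.13 kWh
desktop computer: 183 W × 3.79 h × 31 d = 21,501 Wh = 21.5 kWh
Total energy = 104.1 + 4.183 + 95.46 + 12.13 + 21.5 = 237.3 kWh
Cost = 237.3 kWh × $0.338 = $80.22

$80.22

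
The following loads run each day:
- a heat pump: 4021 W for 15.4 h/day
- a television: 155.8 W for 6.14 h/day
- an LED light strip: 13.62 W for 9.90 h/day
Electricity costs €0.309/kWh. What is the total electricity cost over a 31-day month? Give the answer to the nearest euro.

€604

heat pump: 4021 W × 15.4 h × 31 d = 1,919,625 Wh = 1,920 kWh
television: 155.8 W × 6.14 h × 31 d = 29,655 Wh = 29.65 kWh
LED light strip: 13.62 W × 9.90 h × 31 d = 4,180 Wh = 4.18 kWh
Total energy = 1,920 + 29.65 + 4.18 = 1,953 kWh
Cost = 1,953 kWh × €0.309 = €603.62 ≈ €604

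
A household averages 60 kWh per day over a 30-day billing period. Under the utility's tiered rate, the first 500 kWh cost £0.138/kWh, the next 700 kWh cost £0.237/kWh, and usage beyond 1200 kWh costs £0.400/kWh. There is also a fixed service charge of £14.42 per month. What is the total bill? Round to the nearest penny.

£489.32

Usage = 60 kWh/day × 30 days = 1800 kWh
First 500 kWh × £0.138 = £69.00
Next 700 kWh × £0.237 = £165.90
Remaining 600 kWh × £0.400 = £240.00
Energy charge = £474.90; + service £14.42 = £489.32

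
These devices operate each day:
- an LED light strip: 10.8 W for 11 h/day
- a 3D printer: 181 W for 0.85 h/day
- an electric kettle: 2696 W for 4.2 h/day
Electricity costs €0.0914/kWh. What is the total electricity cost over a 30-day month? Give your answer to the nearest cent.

€31.80

LED light strip: 10.8 W × 11 h × 30 d = 3,564 Wh = 3.564 kWh
3D printer: 181 W × 0.85 h × 30 d = 4,616 Wh = 4.615 kWh
electric kettle: 2696 W × 4.2 h × 30 d = 339,696 Wh = 339.7 kWh
Total energy = 3.564 + 4.615 + 339.7 = 347.9 kWh
Cost = 347.9 kWh × €0.0914 = €31.80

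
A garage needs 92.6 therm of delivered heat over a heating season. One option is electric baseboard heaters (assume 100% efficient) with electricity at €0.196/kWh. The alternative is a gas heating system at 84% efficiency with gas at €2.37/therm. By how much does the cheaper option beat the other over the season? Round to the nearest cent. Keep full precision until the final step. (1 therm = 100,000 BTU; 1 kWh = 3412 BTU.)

€270.67

Heat load = 92.6 therm × 100,000 = 9,260,000 BTU
Gas: input = 9,260,000 / 0.84 = 11,023,810 BTU = 110.2 therm → 110.2 × €2.37 = €261.26
Electric: 9,260,000 BTU / 3412 = 2,714 kWh → × €0.196 = €531.93
Difference = |€261.26 − €531.93| = €270.67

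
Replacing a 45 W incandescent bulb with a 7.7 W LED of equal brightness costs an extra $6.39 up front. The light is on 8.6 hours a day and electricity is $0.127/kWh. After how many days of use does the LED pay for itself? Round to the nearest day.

157 days

Power saved = 45 − 7.7 = 37.3 W
Daily energy saved = 37.3 W × 8.6 h = 320.8 Wh = 0.32078 kWh
Daily savings = 0.32078 × $0.127 = $0.0407
Payback = $6.39 / $0.0407 per day = 156.9 days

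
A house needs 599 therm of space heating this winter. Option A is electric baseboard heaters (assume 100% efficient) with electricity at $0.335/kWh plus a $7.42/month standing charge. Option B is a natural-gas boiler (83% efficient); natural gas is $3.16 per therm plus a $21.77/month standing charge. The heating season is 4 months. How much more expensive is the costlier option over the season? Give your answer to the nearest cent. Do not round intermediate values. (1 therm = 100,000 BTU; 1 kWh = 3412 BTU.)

$3543.22

Heat load = 599 therm × 100,000 = 59,900,000 BTU
Gas: input = 59,900,000 / 0.83 = 72,168,675 BTU = 721.7 therm → 721.7 × $3.16 = $2,280.53; + 4 × $21.77 standing = $2,367.61
Electric: 59,900,000 BTU / 3412 = 17,560 kWh → × $0.335 = $5,881.15; + 4 × $7.42 standing = $5,910.83
Difference = |$2,367.61 − $5,910.83| = $3,543.22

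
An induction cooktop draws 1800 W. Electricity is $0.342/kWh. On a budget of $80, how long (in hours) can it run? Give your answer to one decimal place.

Energy budget = $80 / $0.342 per kWh = 233.9 kWh = 233,918 Wh
Runtime = 233,918 Wh / 1800 W = 130 h

130.0 h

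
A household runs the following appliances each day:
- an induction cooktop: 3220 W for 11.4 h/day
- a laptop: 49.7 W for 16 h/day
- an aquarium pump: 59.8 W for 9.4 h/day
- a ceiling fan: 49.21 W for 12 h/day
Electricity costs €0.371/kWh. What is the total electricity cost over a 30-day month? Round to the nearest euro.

€430

induction cooktop: 3220 W × 11.4 h × 30 d = 1,101,240 Wh = 1,101 kWh
laptop: 49.7 W × 16 h × 30 d = 23,856 Wh = 23.86 kWh
aquarium pump: 59.8 W × 9.4 h × 30 d = 16,864 Wh = 16.86 kWh
ceiling fan: 49.21 W × 12 h × 30 d = 17,716 Wh = 17.72 kWh
Total energy = 1,101 + 23.86 + 16.86 + 17.72 = 1,160 kWh
Cost = 1,160 kWh × €0.371 = €430.24 ≈ €430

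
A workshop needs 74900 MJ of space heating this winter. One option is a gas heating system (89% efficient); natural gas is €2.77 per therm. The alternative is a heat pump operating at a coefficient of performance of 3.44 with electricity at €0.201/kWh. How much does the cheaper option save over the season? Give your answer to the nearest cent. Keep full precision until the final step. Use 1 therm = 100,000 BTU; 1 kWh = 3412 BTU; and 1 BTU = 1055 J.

€993.84

Heat load = 74900 MJ = 74,900,000,000 J / 1055 = 70,995,261 BTU
Gas: input = 70,995,261 / 0.89 = 79,769,956 BTU = 797.7 therm → 797.7 × €2.77 = €2,209.63
Heat pump: 70,995,261 BTU / 3412 = 20,810 kWh heat; / 3.44 = 6,049 kWh in → × €0.201 = €1,215.79
Difference = |€2,209.63 − €1,215.79| = €993.84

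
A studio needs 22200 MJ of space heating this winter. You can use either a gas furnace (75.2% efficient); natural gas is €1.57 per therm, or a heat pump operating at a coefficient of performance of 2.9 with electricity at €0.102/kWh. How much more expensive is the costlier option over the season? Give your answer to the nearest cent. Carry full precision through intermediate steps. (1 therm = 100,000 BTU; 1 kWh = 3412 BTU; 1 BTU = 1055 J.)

€222.40

Heat load = 22200 MJ = 22,200,000,000 J / 1055 = 21,042,654 BTU
Gas: input = 21,042,654 / 0.752 = 27,982,253 BTU = 279.8 therm → 279.8 × €1.57 = €439.32
Heat pump: 21,042,654 BTU / 3412 = 6,167 kWh heat; / 2.9 = 2,127 kWh in → × €0.102 = €216.92
Difference = |€439.32 − €216.92| = €222.40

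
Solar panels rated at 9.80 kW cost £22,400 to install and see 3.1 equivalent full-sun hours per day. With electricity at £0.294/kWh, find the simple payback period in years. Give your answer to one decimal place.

Daily generation = 9.80 kW × 3.1 h = 30.38 kWh
Annual generation = 30.38 × 365 = 11089 kWh
Annual savings = 11089 × £0.294 = £3,260.08
Payback = £22,400 / £3,260.08 = 6.87 years

6.9 years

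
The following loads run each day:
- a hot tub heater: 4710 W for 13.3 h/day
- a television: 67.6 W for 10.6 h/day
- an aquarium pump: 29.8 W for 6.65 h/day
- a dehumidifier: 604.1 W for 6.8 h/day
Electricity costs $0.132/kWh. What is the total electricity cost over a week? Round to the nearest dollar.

hot tub heater: 4710 W × 13.3 h × 7 d = 438,501 Wh = 438.5 kWh
television: 67.6 W × 10.6 h × 7 d = 5,016 Wh = 5.016 kWh
aquarium pump: 29.8 W × 6.65 h × 7 d = 1,387 Wh = 1.387 kWh
dehumidifier: 604.1 W × 6.8 h × 7 d = 28,755 Wh = 28.76 kWh
Total energy = 438.5 + 5.016 + 1.387 + 28.76 = 473.7 kWh
Cost = 473.7 kWh × $0.132 = $62.52 ≈ $63

$63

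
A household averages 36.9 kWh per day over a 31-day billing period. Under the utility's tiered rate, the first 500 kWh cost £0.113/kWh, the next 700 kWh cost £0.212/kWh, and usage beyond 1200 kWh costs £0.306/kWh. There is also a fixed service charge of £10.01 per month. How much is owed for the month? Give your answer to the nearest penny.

£203.02

Usage = 36.9 kWh/day × 31 days = 1143.9 kWh
First 500 kWh × £0.113 = £56.50
Next 643.9 kWh × £0.212 = £136.51
Remaining tier: 0 kWh (not reached)
Energy charge = £193.01; + service £10.01 = £203.02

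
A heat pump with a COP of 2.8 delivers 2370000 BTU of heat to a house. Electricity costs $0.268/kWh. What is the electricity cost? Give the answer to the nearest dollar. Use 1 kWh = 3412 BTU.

$66

Heat delivered = 2,370,000 BTU / 3412 = 694.6 kWh
Electrical input = 694.6 kWh / 2.8 = 248.1 kWh
Cost = 248.1 × $0.268/kWh = $66.48 ≈ $66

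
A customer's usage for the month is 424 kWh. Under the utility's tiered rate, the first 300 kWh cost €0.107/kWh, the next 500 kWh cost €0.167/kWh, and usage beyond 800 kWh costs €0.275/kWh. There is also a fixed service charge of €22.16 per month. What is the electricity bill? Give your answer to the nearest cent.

€74.97

First 300 kWh × €0.107 = €32.10
Next 124 kWh × €0.167 = €20.71
Remaining tier: 0 kWh (not reached)
Energy charge = €52.81; + service €22.16 = €74.97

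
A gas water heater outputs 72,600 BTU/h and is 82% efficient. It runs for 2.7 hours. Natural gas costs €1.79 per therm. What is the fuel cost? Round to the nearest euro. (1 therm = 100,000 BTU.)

€4

Heat delivered = 72,600 BTU/h × 2.7 h = 196,020 BTU
Gas input = 196,020 / 0.82 = 239,049 BTU
= 239,049 / 100,000 = 2.39 therm
Cost = 2.39 × €1.79/therm = €4.28 ≈ €4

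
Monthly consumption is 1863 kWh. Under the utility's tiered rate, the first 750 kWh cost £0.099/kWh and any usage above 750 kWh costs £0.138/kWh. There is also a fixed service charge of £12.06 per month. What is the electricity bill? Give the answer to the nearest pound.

£240

First 750 kWh × £0.099 = £74.25
Remaining 1113 kWh × £0.138 = £153.59
Energy charge = £227.84; + service £12.06 = £239.90 ≈ £240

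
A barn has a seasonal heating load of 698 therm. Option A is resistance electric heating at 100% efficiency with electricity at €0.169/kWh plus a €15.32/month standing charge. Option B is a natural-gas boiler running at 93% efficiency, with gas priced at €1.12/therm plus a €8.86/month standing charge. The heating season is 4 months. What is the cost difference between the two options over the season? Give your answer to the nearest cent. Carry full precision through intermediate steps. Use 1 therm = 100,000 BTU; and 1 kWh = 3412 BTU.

Heat load = 698 therm × 100,000 = 69,800,000 BTU
Gas: input = 69,800,000 / 0.93 = 75,053,763 BTU = 750.5 therm → 750.5 × €1.12 = €840.60; + 4 × €8.86 standing = €876.04
Electric: 69,800,000 BTU / 3412 = 20,460 kWh → × €0.169 = €3,457.27; + 4 × €15.32 standing = €3,518.55
Difference = |€876.04 − €3,518.55| = €2,642.51

€2642.51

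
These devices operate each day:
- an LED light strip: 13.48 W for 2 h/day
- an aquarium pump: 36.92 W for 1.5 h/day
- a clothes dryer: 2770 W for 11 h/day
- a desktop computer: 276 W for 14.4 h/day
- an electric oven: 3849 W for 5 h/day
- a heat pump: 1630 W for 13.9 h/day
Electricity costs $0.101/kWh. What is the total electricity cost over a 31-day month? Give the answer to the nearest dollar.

LED light strip: 13.48 W × 2 h × 31 d = 836 Wh = 0.8358 kWh
aquarium pump: 36.92 W × 1.5 h × 31 d = 1,717 Wh = 1.717 kWh
clothes dryer: 2770 W × 11 h × 31 d = 944,570 Wh = 944.6 kWh
desktop computer: 276 W × 14.4 h × 31 d = 123,206 Wh = 123.2 kWh
electric oven: 3849 W × 5 h × 31 d = 596,595 Wh = 596.6 kWh
heat pump: 1630 W × 13.9 h × 31 d = 702,367 Wh = 702.4 kWh
Total energy = 0.8358 + 1.717 + 944.6 + 123.2 + 596.6 + 702.4 = 2,369 kWh
Cost = 2,369 kWh × $0.101 = $239.30 ≈ $239

$239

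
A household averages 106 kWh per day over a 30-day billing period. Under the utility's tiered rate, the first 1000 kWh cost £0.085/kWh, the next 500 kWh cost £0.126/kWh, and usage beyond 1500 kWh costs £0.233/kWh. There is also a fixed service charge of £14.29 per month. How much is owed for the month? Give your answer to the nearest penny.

Usage = 106 kWh/day × 30 days = 3180 kWh
First 1000 kWh × £0.085 = £85.00
Next 500 kWh × £0.126 = £63.00
Remaining 1680 kWh × £0.233 = £391.44
Energy charge = £539.44; + service £14.29 = £553.73

£553.73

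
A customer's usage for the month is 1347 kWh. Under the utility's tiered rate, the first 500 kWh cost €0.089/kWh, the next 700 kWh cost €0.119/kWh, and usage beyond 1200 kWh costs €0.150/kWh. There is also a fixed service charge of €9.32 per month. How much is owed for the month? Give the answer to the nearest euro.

€159

First 500 kWh × €0.089 = €44.50
Next 700 kWh × €0.119 = €83.30
Remaining 147 kWh × €0.150 = €22.05
Energy charge = €149.85; + service €9.32 = €159.17 ≈ €159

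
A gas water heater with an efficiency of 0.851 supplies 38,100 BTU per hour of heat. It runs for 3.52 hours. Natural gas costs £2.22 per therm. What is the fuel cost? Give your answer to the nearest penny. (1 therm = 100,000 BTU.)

£3.50

Heat delivered = 38,100 BTU/h × 3.52 h = 134,112 BTU
Gas input = 134,112 / 0.851 = 157,593 BTU
= 157,593 / 100,000 = 1.576 therm
Cost = 1.576 × £2.22/therm = £3.50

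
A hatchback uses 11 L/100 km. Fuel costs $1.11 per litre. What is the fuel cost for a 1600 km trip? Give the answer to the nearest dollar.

$195

Fuel = 11 L/100 km × 1600 km / 100 = 176 L
Cost = 176 L × $1.11/L = $195.36 ≈ $195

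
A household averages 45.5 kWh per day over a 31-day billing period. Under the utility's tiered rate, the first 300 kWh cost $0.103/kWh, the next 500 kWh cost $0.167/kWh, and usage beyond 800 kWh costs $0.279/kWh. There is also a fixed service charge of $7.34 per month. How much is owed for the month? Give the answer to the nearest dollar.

$292

Usage = 45.5 kWh/day × 31 days = 1410.5 kWh
First 300 kWh × $0.103 = $30.90
Next 500 kWh × $0.167 = $83.50
Remaining 610.5 kWh × $0.279 = $170.33
Energy charge = $284.73; + service $7.34 = $292.07 ≈ $292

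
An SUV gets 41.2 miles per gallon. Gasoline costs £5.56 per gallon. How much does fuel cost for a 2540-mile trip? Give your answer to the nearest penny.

£342.78

Fuel = 2540 mi / 41.2 mpg = 61.65 gal
Cost = 61.65 gal × £5.56/gal = £342.78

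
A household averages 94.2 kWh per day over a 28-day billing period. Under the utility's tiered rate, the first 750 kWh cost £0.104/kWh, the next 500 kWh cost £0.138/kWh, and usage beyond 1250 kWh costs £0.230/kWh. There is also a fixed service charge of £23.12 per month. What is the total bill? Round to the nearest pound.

Usage = 94.2 kWh/day × 28 days = 2637.6 kWh
First 750 kWh × £0.104 = £78.00
Next 500 kWh × £0.138 = £69.00
Remaining 1387.6 kWh × £0.230 = £319.15
Energy charge = £466.15; + service £23.12 = £489.27 ≈ £489

£489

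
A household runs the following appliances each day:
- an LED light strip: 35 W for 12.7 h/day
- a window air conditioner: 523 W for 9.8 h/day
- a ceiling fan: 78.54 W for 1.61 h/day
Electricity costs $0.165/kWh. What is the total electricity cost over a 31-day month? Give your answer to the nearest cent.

$29.14

LED light strip: 35 W × 12.7 h × 31 d = 13,780 Wh = 13.78 kWh
window air conditioner: 523 W × 9.8 h × 31 d = 158,887 Wh = 158.9 kWh
ceiling fan: 78.54 W × 1.61 h × 31 d = 3,920 Wh = 3.92 kWh
Total energy = 13.78 + 158.9 + 3.92 = 176.6 kWh
Cost = 176.6 kWh × $0.165 = $29.14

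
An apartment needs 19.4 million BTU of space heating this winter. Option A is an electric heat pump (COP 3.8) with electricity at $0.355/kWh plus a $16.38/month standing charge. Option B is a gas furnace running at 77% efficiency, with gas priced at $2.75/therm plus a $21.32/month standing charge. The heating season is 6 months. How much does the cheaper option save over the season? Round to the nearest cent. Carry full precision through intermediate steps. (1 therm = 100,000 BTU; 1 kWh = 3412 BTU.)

$191.32

Heat load = 19.4 × 10⁶ BTU = 19,400,000 BTU
Gas: input = 19,400,000 / 0.77 = 25,194,805 BTU = 251.9 therm → 251.9 × $2.75 = $692.86; + 6 × $21.32 standing = $820.78
Heat pump: 19,400,000 BTU / 3412 = 5,686 kWh heat; / 3.8 = 1,496 kWh in → × $0.355 = $531.17; + 6 × $16.38 standing = $629.45
Difference = |$820.78 − $629.45| = $191.32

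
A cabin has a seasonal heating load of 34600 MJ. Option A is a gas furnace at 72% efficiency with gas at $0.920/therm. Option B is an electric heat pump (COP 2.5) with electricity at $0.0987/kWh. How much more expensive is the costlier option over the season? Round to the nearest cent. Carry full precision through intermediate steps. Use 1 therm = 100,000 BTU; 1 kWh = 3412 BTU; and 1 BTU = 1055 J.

$39.58

Heat load = 34600 MJ = 34,600,000,000 J / 1055 = 32,796,209 BTU
Gas: input = 32,796,209 / 0.72 = 45,550,290 BTU = 455.5 therm → 455.5 × $0.920 = $419.06
Heat pump: 32,796,209 BTU / 3412 = 9,612 kWh heat; / 2.5 = 3,845 kWh in → × $0.0987 = $379.48
Difference = |$419.06 − $379.48| = $39.58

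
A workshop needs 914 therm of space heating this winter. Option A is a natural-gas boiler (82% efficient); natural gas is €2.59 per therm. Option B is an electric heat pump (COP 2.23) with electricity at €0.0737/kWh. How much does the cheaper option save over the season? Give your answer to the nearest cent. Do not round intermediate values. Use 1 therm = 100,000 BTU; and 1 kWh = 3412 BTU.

Heat load = 914 therm × 100,000 = 91,400,000 BTU
Gas: input = 91,400,000 / 0.82 = 111,463,415 BTU = 1,115 therm → 1,115 × €2.59 = €2,886.90
Heat pump: 91,400,000 BTU / 3412 = 26,790 kWh heat; / 2.23 = 12,010 kWh in → × €0.0737 = €885.32
Difference = |€2,886.90 − €885.32| = €2,001.58

€2001.58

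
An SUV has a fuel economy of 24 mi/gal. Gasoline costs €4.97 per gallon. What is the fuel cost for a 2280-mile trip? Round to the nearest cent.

Fuel = 2280 mi / 24 mpg = 95 gal
Cost = 95 gal × €4.97/gal = €472.15

€472.15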